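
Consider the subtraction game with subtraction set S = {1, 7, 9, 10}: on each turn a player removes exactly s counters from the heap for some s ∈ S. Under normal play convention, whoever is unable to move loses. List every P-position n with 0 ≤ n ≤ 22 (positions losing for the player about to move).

n :  0  1  2  3  4  5  6  7  8  9 10 11 12 13 14 15 16 17 18 19 20 21 22
G :  0  1  0  1  0  1  0  1  0  1  2  3  2  3  2  3  2  3  2  0  1  0  1
P-positions are exactly the n with G(n) = 0.

0, 2, 4, 6, 8, 19, 21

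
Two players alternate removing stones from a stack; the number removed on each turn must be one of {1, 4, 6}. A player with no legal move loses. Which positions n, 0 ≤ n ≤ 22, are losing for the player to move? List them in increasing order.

G(0) = 0
G(1) = mex{0} = 1
G(2) = mex{1} = 0
G(3) = mex{0} = 1
G(4) = mex{1,0} = 2
G(5) = mex{2,1} = 0
G(6) = mex{0,0,0} = 1
G(7) = mex{1,1,1} = 0
G(8) = mex{0,2,0} = 1
G(9) = mex{1,0,1} = 2
G(10) = mex{2,1,2} = 0
G(11) = mex{0,0,0} = 1
G(12) = mex{1,1,1} = 0
G(13) = mex{0,2,0} = 1
G(14) = mex{1,0,1} = 2
G(15) = mex{2,1,2} = 0
G(16) = mex{0,0,0} = 1
G(17) = mex{1,1,1} = 0
G(18) = mex{0,2,0} = 1
G(19) = mex{1,0,1} = 2
G(20) = mex{2,1,2} = 0
G(21) = mex{0,0,0} = 1
G(22) = mex{1,1,1} = 0
P-positions are exactly the n with G(n) = 0.

0, 2, 5, 7, 10, 12, 15, 17, 20, 22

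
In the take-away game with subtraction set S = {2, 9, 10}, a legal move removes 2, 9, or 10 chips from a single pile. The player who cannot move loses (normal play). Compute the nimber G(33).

1

G(0) = 0
G(1) = mex{} = 0
G(2) = mex{0} = 1
G(3) = mex{0} = 1
G(4) = mex{1} = 0
G(5) = mex{1} = 0
G(6) = mex{0} = 1
G(7) = mex{0} = 1
G(8) = mex{1} = 0
G(9) = mex{1,0} = 2
G(10) = mex{0,0,0} = 1
G(11) = mex{2,1,0} = 3
G(12) = mex{1,1,1} = 0
G(13) = mex{3,0,1} = 2
G(14) = mex{0,0,0} = 1
G(15) = mex{2,1,0} = 3
G(16) = mex{1,1,1} = 0
G(17) = mex{3,0,1} = 2
G(18) = mex{0,2,0} = 1
G(19) = mex{2,1,2} = 0
G(20) = mex{1,3,1} = 0
G(21) = mex{0,0,3} = 1
G(22) = mex{0,2,0} = 1
G(23) = mex{1,1,2} = 0
G(24) = mex{1,3,1} = 0
G(25) = mex{0,0,3} = 1
G(26) = mex{0,2,0} = 1
G(27) = mex{1,1,2} = 0
G(28) = mex{1,0,1} = 2
G(29) = mex{0,0,0} = 1
G(30) = mex{2,1,0} = 3
G(31) = mex{1,1,1} = 0
G(32) = mex{3,0,1} = 2
G(33) = mex{0,0,0} = 1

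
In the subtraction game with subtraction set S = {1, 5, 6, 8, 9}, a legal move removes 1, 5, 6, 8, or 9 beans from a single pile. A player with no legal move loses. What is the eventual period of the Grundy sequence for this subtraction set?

14

n :  0  1  2  3  4  5  6  7  8  9 10 11 12 13 14 15 16 17 18 19 20 21 22 23 24 25 26 27 28 29
G :  0  1  0  1  0  1  2  3  2  3  2  3  4  5  0  1  0  1  0  1  2  3  2  3  2  3  4  5  0  1
G(n+14) = G(n) holds for n = 0,…,8 (a full window of length max(S) = 9), so the sequence is purely periodic with period 14.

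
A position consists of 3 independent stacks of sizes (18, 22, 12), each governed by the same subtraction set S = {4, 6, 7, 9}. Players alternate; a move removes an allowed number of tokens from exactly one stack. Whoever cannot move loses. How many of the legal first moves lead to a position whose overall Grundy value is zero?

0

All stacks use S = {4, 6, 7, 9}:
n :  0  1  2  3  4  5  6  7  8  9 10 11 12 13 14 15 16 17 18 19 20 21 22
G :  0  0  0  0  1  1  1  1  2  2  2  2  3  0  0  0  0  1  1  1  1  2  2
Stack A: G(18) = 1.
Stack B: G(22) = 2.
Stack C: G(12) = 3.
Combined Grundy value = 1 ⊕ 2 ⊕ 3 = 0.
A winning move leaves total XOR = 0, i.e. changes one component's Grundy value g to g ⊕ X where X is the current total.
Stack A: target g' = 1⊕0 = 1, but every legal move changes the Grundy value (mex property), so 0 moves.
Stack B: target g' = 2⊕0 = 2, but every legal move changes the Grundy value (mex property), so 0 moves.
Stack C: target g' = 3⊕0 = 3, but every legal move changes the Grundy value (mex property), so 0 moves.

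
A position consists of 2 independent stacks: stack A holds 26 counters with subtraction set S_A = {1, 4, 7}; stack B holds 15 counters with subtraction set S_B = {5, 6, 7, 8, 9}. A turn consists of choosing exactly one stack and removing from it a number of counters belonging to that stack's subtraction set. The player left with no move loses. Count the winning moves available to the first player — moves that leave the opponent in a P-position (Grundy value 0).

0

Stack A, S = {1, 4, 7}:
G(0) = 0
G(1) = mex{0} = 1
G(2) = mex{1} = 0
G(3) = mex{0} = 1
G(4) = mex{1,0} = 2
G(5) = mex{2,1} = 0
G(6) = mex{0,0} = 1
G(7) = mex{1,1,0} = 2
G(8) = mex{2,2,1} = 0
G(9) = mex{0,0,0} = 1
G(10) = mex{1,1,1} = 0
G(11) = mex{0,2,2} = 1
G(12) = mex{1,0,0} = 2
G(13) = mex{2,1,1} = 0
G(14) = mex{0,0,2} = 1
G(15) = mex{1,1,0} = 2
G(16) = mex{2,2,1} = 0
G(17) = mex{0,0,0} = 1
G(18) = mex{1,1,1} = 0
G(19) = mex{0,2,2} = 1
G(20) = mex{1,0,0} = 2
G(21) = mex{2,1,1} = 0
G(22) = mex{0,0,2} = 1
G(23) = mex{1,1,0} = 2
G(24) = mex{2,2,1} = 0
G(25) = mex{0,0,0} = 1
G(26) = mex{1,1,1} = 0
G_A(26) = 0.
Stack B, S = {5, 6, 7, 8, 9}:
G(0) = 0
G(1) = mex{} = 0
G(2) = mex{} = 0
G(3) = mex{} = 0
G(4) = mex{} = 0
G(5) = mex{0} = 1
G(6) = mex{0,0} = 1
G(7) = mex{0,0,0} = 1
G(8) = mex{0,0,0,0} = 1
G(9) = mex{0,0,0,0,0} = 1
G(10) = mex{1,0,0,0,0} = 2
G(11) = mex{1,1,0,0,0} = 2
G(12) = mex{1,1,1,0,0} = 2
G(13) = mex{1,1,1,1,0} = 2
G(14) = mex{1,1,1,1,1} = 0
G(15) = mex{2,1,1,1,1} = 0
G_B(15) = 0.
Combined Grundy value = 0 ⊕ 0 = 0.
A winning move leaves total XOR = 0, i.e. changes one component's Grundy value g to g ⊕ X where X is the current total.
Stack A: target g' = 0⊕0 = 0, but every legal move changes the Grundy value (mex property), so 0 moves.
Stack B: target g' = 0⊕0 = 0, but every legal move changes the Grundy value (mex property), so 0 moves.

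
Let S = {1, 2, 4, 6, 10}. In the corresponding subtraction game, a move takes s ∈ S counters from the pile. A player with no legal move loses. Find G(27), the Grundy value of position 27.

0

G(0) = 0
G(1) = mex{0} = 1
G(2) = mex{1,0} = 2
G(3) = mex{2,1} = 0
G(4) = mex{0,2,0} = 1
G(5) = mex{1,0,1} = 2
G(6) = mex{2,1,2,0} = 3
G(7) = mex{3,2,0,1} = 4
G(8) = mex{4,3,1,2} = 0
G(9) = mex{0,4,2,0} = 1
G(10) = mex{1,0,3,1,0} = 2
G(11) = mex{2,1,4,2,1} = 0
G(12) = mex{0,2,0,3,2} = 1
G(13) = mex{1,0,1,4,0} = 2
G(14) = mex{2,1,2,0,1} = 3
G(15) = mex{3,2,0,1,2} = 4
G(16) = mex{4,3,1,2,3} = 0
G(17) = mex{0,4,2,0,4} = 1
G(18) = mex{1,0,3,1,0} = 2
G(19) = mex{2,1,4,2,1} = 0
G(20) = mex{0,2,0,3,2} = 1
G(21) = mex{1,0,1,4,0} = 2
G(22) = mex{2,1,2,0,1} = 3
G(23) = mex{3,2,0,1,2} = 4
G(24) = mex{4,3,1,2,3} = 0
G(25) = mex{0,4,2,0,4} = 1
G(26) = mex{1,0,3,1,0} = 2
G(27) = mex{2,1,4,2,1} = 0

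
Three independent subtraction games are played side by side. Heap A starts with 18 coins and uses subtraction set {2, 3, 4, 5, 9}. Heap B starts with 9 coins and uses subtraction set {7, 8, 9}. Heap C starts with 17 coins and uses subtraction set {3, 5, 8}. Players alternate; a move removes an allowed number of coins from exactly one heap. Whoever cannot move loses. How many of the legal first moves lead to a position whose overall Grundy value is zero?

5

Heap A, S = {2, 3, 4, 5, 9}:
G(0) = 0
G(1) = mex{} = 0
G(2) = mex{0} = 1
G(3) = mex{0,0} = 1
G(4) = mex{1,0,0} = 2
G(5) = mex{1,1,0,0} = 2
G(6) = mex{2,1,1,0} = 3
G(7) = mex{2,2,1,1} = 0
G(8) = mex{3,2,2,1} = 0
G(9) = mex{0,3,2,2,0} = 1
G(10) = mex{0,0,3,2,0} = 1
G(11) = mex{1,0,0,3,1} = 2
G(12) = mex{1,1,0,0,1} = 2
G(13) = mex{2,1,1,0,2} = 3
G(14) = mex{2,2,1,1,2} = 0
G(15) = mex{3,2,2,1,3} = 0
G(16) = mex{0,3,2,2,0} = 1
G(17) = mex{0,0,3,2,0} = 1
G(18) = mex{1,0,0,3,1} = 2
G_A(18) = 2.
Heap B, S = {7, 8, 9}:
G(0) = 0
G(1) = mex{} = 0
G(2) = mex{} = 0
G(3) = mex{} = 0
G(4) = mex{} = 0
G(5) = mex{} = 0
G(6) = mex{} = 0
G(7) = mex{0} = 1
G(8) = mex{0,0} = 1
G(9) = mex{0,0,0} = 1
G_B(9) = 1.
Heap C, S = {3, 5, 8}:
G(0) = 0
G(1) = mex{} = 0
G(2) = mex{} = 0
G(3) = mex{0} = 1
G(4) = mex{0} = 1
G(5) = mex{0,0} = 1
G(6) = mex{1,0} = 2
G(7) = mex{1,0} = 2
G(8) = mex{1,1,0} = 2
G(9) = mex{2,1,0} = 3
G(10) = mex{2,1,0} = 3
G(11) = mex{2,2,1} = 0
G(12) = mex{3,2,1} = 0
G(13) = mex{3,2,1} = 0
G(14) = mex{0,3,2} = 1
G(15) = mex{0,3,2} = 1
G(16) = mex{0,0,2} = 1
G(17) = mex{1,0,3} = 2
G_C(17) = 2.
Combined Grundy value = 2 ⊕ 1 ⊕ 2 = 1.
A winning move leaves total XOR = 0, i.e. changes one component's Grundy value g to g ⊕ X where X is the current total.
Heap A: need g' = 2⊕1 = 3. Options: 18−2→G=1, 18−3→G=0, 18−4→G=0, 18−5→G=3, 18−9→G=1. Hits: 1.
Heap B: need g' = 1⊕1 = 0. Options: 9−7→G=0, 9−8→G=0, 9−9→G=0. Hits: 3.
Heap C: need g' = 2⊕1 = 3. Options: 17−3→G=1, 17−5→G=0, 17−8→G=3. Hits: 1.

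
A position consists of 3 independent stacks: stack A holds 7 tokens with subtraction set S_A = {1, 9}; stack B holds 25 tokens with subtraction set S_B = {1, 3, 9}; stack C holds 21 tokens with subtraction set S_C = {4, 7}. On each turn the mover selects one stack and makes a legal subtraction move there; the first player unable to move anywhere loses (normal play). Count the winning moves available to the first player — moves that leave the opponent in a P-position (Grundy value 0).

1

Stack A, S = {1, 9}:
G(0) = 0
G(1) = mex{0} = 1
G(2) = mex{1} = 0
G(3) = mex{0} = 1
G(4) = mex{1} = 0
G(5) = mex{0} = 1
G(6) = mex{1} = 0
G(7) = mex{0} = 1
G_A(7) = 1.
Stack B, S = {1, 3, 9}:
n :  0  1  2  3  4  5  6  7  8  9 10 11 12 13 14 15 16 17 18 19 20 21 22 23 24 25
G :  0  1  0  1  0  1  0  1  0  1  0  1  0  1  0  1  0  1  0  1  0  1  0  1  0  1
G_B(25) = 1.
Stack C, S = {4, 7}:
G(0) = 0
G(1) = mex{} = 0
G(2) = mex{} = 0
G(3) = mex{} = 0
G(4) = mex{0} = 1
G(5) = mex{0} = 1
G(6) = mex{0} = 1
G(7) = mex{0,0} = 1
G(8) = mex{1,0} = 2
G(9) = mex{1,0} = 2
G(10) = mex{1,0} = 2
G(11) = mex{1,1} = 0
G(12) = mex{2,1} = 0
G(13) = mex{2,1} = 0
G(14) = mex{2,1} = 0
G(15) = mex{0,2} = 1
G(16) = mex{0,2} = 1
G(17) = mex{0,2} = 1
G(18) = mex{0,0} = 1
G(19) = mex{1,0} = 2
G(20) = mex{1,0} = 2
G(21) = mex{1,0} = 2
G_C(21) = 2.
Combined Grundy value = 1 ⊕ 1 ⊕ 2 = 2.
A winning move leaves total XOR = 0, i.e. changes one component's Grundy value g to g ⊕ X where X is the current total.
Stack A: need g' = 1⊕2 = 3. Options: 7−1→G=0. Hits: 0.
Stack B: need g' = 1⊕2 = 3. Options: 25−1→G=0, 25−3→G=0, 25−9→G=0. Hits: 0.
Stack C: need g' = 2⊕2 = 0. Options: 21−4→G=1, 21−7→G=0. Hits: 1.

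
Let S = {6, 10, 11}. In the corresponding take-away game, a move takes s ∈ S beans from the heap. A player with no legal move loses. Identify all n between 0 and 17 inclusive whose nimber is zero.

n :  0  1  2  3  4  5  6  7  8  9 10 11 12 13 14 15 16 17
G :  0  0  0  0  0  0  1  1  1  1  1  1  2  2  2  2  2  0
P-positions are exactly the n with G(n) = 0.

0, 1, 2, 3, 4, 5, 17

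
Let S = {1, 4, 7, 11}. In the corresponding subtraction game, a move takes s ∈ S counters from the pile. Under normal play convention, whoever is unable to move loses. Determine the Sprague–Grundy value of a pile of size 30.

2

n :  0  1  2  3  4  5  6  7  8  9 10 11 12 13 14 15 16 17 18 19 20 21 22 23 24 25 26 27 28 29 30
G :  0  1  0  1  2  0  1  2  0  1  0  1  2  3  4  3  4  2  0  1  0  1  2  0  1  2  0  1  0  1  2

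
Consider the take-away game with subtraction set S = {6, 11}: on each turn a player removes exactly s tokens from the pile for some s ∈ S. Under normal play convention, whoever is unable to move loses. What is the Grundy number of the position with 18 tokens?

n :  0  1  2  3  4  5  6  7  8  9 10 11 12 13 14 15 16 17 18
G :  0  0  0  0  0  0  1  1  1  1  1  1  2  2  2  2  2  0  0

0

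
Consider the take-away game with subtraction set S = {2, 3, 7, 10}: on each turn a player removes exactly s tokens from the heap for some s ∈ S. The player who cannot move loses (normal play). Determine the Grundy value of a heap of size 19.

G(0) = 0
G(1) = mex{} = 0
G(2) = mex{0} = 1
G(3) = mex{0,0} = 1
G(4) = mex{1,0} = 2
G(5) = mex{1,1} = 0
G(6) = mex{2,1} = 0
G(7) = mex{0,2,0} = 1
G(8) = mex{0,0,0} = 1
G(9) = mex{1,0,1} = 2
G(10) = mex{1,1,1,0} = 2
G(11) = mex{2,1,2,0} = 3
G(12) = mex{2,2,0,1} = 3
G(13) = mex{3,2,0,1} = 4
G(14) = mex{3,3,1,2} = 0
G(15) = mex{4,3,1,0} = 2
G(16) = mex{0,4,2,0} = 1
G(17) = mex{2,0,2,1} = 3
G(18) = mex{1,2,3,1} = 0
G(19) = mex{3,1,3,2} = 0

0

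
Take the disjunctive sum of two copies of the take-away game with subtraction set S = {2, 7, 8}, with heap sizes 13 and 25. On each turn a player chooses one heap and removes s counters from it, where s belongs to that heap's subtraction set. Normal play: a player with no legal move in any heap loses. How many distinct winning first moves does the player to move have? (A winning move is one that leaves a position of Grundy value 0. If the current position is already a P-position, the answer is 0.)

3

All heaps use S = {2, 7, 8}:
G(0) = 0
G(1) = mex{} = 0
G(2) = mex{0} = 1
G(3) = mex{0} = 1
G(4) = mex{1} = 0
G(5) = mex{1} = 0
G(6) = mex{0} = 1
G(7) = mex{0,0} = 1
G(8) = mex{1,0,0} = 2
G(9) = mex{1,1,0} = 2
G(10) = mex{2,1,1} = 0
G(11) = mex{2,0,1} = 3
G(12) = mex{0,0,0} = 1
G(13) = mex{3,1,0} = 2
G(14) = mex{1,1,1} = 0
G(15) = mex{2,2,1} = 0
G(16) = mex{0,2,2} = 1
G(17) = mex{0,0,2} = 1
G(18) = mex{1,3,0} = 2
G(19) = mex{1,1,3} = 0
G(20) = mex{2,2,1} = 0
G(21) = mex{0,0,2} = 1
G(22) = mex{0,0,0} = 1
G(23) = mex{1,1,0} = 2
G(24) = mex{1,1,1} = 0
G(25) = mex{2,2,1} = 0
Heap A: G(13) = 2.
Heap B: G(25) = 0.
Combined Grundy value = 2 ⊕ 0 = 2.
A winning move leaves total XOR = 0, i.e. changes one component's Grundy value g to g ⊕ X where X is the current total.
Heap A: need g' = 2⊕2 = 0. Options: 13−2→G=3, 13−7→G=1, 13−8→G=0. Hits: 1.
Heap B: need g' = 0⊕2 = 2. Options: 25−2→G=2, 25−7→G=2, 25−8→G=1. Hits: 2.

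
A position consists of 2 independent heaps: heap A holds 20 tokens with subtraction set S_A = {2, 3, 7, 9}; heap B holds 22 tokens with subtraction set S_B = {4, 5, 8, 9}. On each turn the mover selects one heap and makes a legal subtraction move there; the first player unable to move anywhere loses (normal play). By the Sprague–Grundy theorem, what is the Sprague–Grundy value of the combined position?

Heap A, S = {2, 3, 7, 9}:
n :  0  1  2  3  4  5  6  7  8  9 10 11 12 13 14 15 16 17 18 19 20
G :  0  0  1  1  2  0  0  1  1  2  2  0  3  1  2  2  0  0  1  1  2
G_A(20) = 2.
Heap B, S = {4, 5, 8, 9}:
n :  0  1  2  3  4  5  6  7  8  9 10 11 12 13 14 15 16 17 18 19 20 21 22
G :  0  0  0  0  1  1  1  1  2  2  2  2  3  0  0  0  0  1  1  1  1  2  2
G_B(22) = 2.
Combined Grundy value = 2 ⊕ 2 = 0.

0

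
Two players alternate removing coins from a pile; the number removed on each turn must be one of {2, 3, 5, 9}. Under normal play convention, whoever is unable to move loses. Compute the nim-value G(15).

G(0) = 0
G(1) = mex{} = 0
G(2) = mex{0} = 1
G(3) = mex{0,0} = 1
G(4) = mex{1,0} = 2
G(5) = mex{1,1,0} = 2
G(6) = mex{2,1,0} = 3
G(7) = mex{2,2,1} = 0
G(8) = mex{3,2,1} = 0
G(9) = mex{0,3,2,0} = 1
G(10) = mex{0,0,2,0} = 1
G(11) = mex{1,0,3,1} = 2
G(12) = mex{1,1,0,1} = 2
G(13) = mex{2,1,0,2} = 3
G(14) = mex{2,2,1,2} = 0
G(15) = mex{3,2,1,3} = 0

0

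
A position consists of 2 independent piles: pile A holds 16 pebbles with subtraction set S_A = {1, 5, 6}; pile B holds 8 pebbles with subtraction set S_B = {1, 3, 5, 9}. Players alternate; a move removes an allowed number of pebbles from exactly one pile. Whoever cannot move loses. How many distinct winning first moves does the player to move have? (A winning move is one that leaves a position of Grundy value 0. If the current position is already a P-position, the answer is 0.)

Pile A, S = {1, 5, 6}:
G(0) = 0
G(1) = mex{0} = 1
G(2) = mex{1} = 0
G(3) = mex{0} = 1
G(4) = mex{1} = 0
G(5) = mex{0,0} = 1
G(6) = mex{1,1,0} = 2
G(7) = mex{2,0,1} = 3
G(8) = mex{3,1,0} = 2
G(9) = mex{2,0,1} = 3
G(10) = mex{3,1,0} = 2
G(11) = mex{2,2,1} = 0
G(12) = mex{0,3,2} = 1
G(13) = mex{1,2,3} = 0
G(14) = mex{0,3,2} = 1
G(15) = mex{1,2,3} = 0
G(16) = mex{0,0,2} = 1
G_A(16) = 1.
Pile B, S = {1, 3, 5, 9}:
G(0) = 0
G(1) = mex{0} = 1
G(2) = mex{1} = 0
G(3) = mex{0,0} = 1
G(4) = mex{1,1} = 0
G(5) = mex{0,0,0} = 1
G(6) = mex{1,1,1} = 0
G(7) = mex{0,0,0} = 1
G(8) = mex{1,1,1} = 0
G_B(8) = 0.
Combined Grundy value = 1 ⊕ 0 = 1.
A winning move leaves total XOR = 0, i.e. changes one component's Grundy value g to g ⊕ X where X is the current total.
Pile A: need g' = 1⊕1 = 0. Options: 16−1→G=0, 16−5→G=0, 16−6→G=2. Hits: 2.
Pile B: need g' = 0⊕1 = 1. Options: 8−1→G=1, 8−3→G=1, 8−5→G=1. Hits: 3.

5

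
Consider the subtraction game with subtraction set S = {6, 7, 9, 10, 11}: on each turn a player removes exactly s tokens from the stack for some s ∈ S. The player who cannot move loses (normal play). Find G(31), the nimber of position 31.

G(0) = 0
G(1) = mex{} = 0
G(2) = mex{} = 0
G(3) = mex{} = 0
G(4) = mex{} = 0
G(5) = mex{} = 0
G(6) = mex{0} = 1
G(7) = mex{0,0} = 1
G(8) = mex{0,0} = 1
G(9) = mex{0,0,0} = 1
G(10) = mex{0,0,0,0} = 1
G(11) = mex{0,0,0,0,0} = 1
G(12) = mex{1,0,0,0,0} = 2
G(13) = mex{1,1,0,0,0} = 2
G(14) = mex{1,1,0,0,0} = 2
G(15) = mex{1,1,1,0,0} = 2
G(16) = mex{1,1,1,1,0} = 2
G(17) = mex{1,1,1,1,1} = 0
G(18) = mex{2,1,1,1,1} = 0
G(19) = mex{2,2,1,1,1} = 0
G(20) = mex{2,2,1,1,1} = 0
G(21) = mex{2,2,2,1,1} = 0
G(22) = mex{2,2,2,2,1} = 0
G(23) = mex{0,2,2,2,2} = 1
G(24) = mex{0,0,2,2,2} = 1
G(25) = mex{0,0,2,2,2} = 1
G(26) = mex{0,0,0,2,2} = 1
G(27) = mex{0,0,0,0,2} = 1
G(28) = mex{0,0,0,0,0} = 1
G(29) = mex{1,0,0,0,0} = 2
G(30) = mex{1,1,0,0,0} = 2
G(31) = mex{1,1,0,0,0} = 2

2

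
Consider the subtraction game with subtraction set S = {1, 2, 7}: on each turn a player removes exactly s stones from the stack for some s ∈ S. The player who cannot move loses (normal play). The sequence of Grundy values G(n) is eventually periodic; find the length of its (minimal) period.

3

G(0) = 0
G(1) = mex{0} = 1
G(2) = mex{1,0} = 2
G(3) = mex{2,1} = 0
G(4) = mex{0,2} = 1
G(5) = mex{1,0} = 2
G(6) = mex{2,1} = 0
G(7) = mex{0,2,0} = 1
G(8) = mex{1,0,1} = 2
G(9) = mex{2,1,2} = 0
G(10) = mex{0,2,0} = 1
G(11) = mex{1,0,1} = 2
G(12) = mex{2,1,2} = 0
G(13) = mex{0,2,0} = 1
G(14) = mex{1,0,1} = 2
G(n+3) = G(n) holds for n = 0,…,6 (a full window of length max(S) = 7), so the sequence is purely periodic with period 3.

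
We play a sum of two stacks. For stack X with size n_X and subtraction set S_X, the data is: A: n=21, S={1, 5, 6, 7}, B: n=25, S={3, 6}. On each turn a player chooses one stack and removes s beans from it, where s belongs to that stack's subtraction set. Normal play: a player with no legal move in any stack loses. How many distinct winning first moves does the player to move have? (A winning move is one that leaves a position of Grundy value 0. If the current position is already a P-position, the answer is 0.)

Stack A, S = {1, 5, 6, 7}:
n :  0  1  2  3  4  5  6  7  8  9 10 11 12 13 14 15 16 17 18 19 20 21
G :  0  1  0  1  0  1  2  3  2  3  2  3  0  1  0  1  0  1  2  3  2  3
G_A(21) = 3.
Stack B, S = {3, 6}:
G(0) = 0
G(1) = mex{} = 0
G(2) = mex{} = 0
G(3) = mex{0} = 1
G(4) = mex{0} = 1
G(5) = mex{0} = 1
G(6) = mex{1,0} = 2
G(7) = mex{1,0} = 2
G(8) = mex{1,0} = 2
G(9) = mex{2,1} = 0
G(10) = mex{2,1} = 0
G(11) = mex{2,1} = 0
G(12) = mex{0,2} = 1
G(13) = mex{0,2} = 1
G(14) = mex{0,2} = 1
G(15) = mex{1,0} = 2
G(16) = mex{1,0} = 2
G(17) = mex{1,0} = 2
G(18) = mex{2,1} = 0
G(19) = mex{2,1} = 0
G(20) = mex{2,1} = 0
G(21) = mex{0,2} = 1
G(22) = mex{0,2} = 1
G(23) = mex{0,2} = 1
G(24) = mex{1,0} = 2
G(25) = mex{1,0} = 2
G_B(25) = 2.
Combined Grundy value = 3 ⊕ 2 = 1.
A winning move leaves total XOR = 0, i.e. changes one component's Grundy value g to g ⊕ X where X is the current total.
Stack A: need g' = 3⊕1 = 2. Options: 21−1→G=2, 21−5→G=0, 21−6→G=1, 21−7→G=0. Hits: 1.
Stack B: need g' = 2⊕1 = 3. Options: 25−3→G=1, 25−6→G=0. Hits: 0.

1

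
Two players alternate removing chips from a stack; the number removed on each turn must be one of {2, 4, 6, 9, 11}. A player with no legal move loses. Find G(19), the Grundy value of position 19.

3

G(0) = 0
G(1) = mex{} = 0
G(2) = mex{0} = 1
G(3) = mex{0} = 1
G(4) = mex{1,0} = 2
G(5) = mex{1,0} = 2
G(6) = mex{2,1,0} = 3
G(7) = mex{2,1,0} = 3
G(8) = mex{3,2,1} = 0
G(9) = mex{3,2,1,0} = 4
G(10) = mex{0,3,2,0} = 1
G(11) = mex{4,3,2,1,0} = 5
G(12) = mex{1,0,3,1,0} = 2
G(13) = mex{5,4,3,2,1} = 0
G(14) = mex{2,1,0,2,1} = 3
G(15) = mex{0,5,4,3,2} = 1
G(16) = mex{3,2,1,3,2} = 0
G(17) = mex{1,0,5,0,3} = 2
G(18) = mex{0,3,2,4,3} = 1
G(19) = mex{2,1,0,1,0} = 3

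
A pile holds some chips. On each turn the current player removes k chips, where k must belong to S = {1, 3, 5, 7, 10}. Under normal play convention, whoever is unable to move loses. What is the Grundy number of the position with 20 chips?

1

n :  0  1  2  3  4  5  6  7  8  9 10 11 12 13 14 15 16 17 18 19 20
G :  0  1  0  1  0  1  0  1  0  1  2  3  2  3  2  3  2  0  1  0  1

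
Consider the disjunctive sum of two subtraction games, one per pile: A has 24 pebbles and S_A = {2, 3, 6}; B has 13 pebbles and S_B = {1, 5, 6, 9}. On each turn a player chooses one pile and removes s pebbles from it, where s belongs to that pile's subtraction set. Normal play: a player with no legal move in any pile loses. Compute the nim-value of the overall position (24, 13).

Pile A, S = {2, 3, 6}:
G(0) = 0
G(1) = mex{} = 0
G(2) = mex{0} = 1
G(3) = mex{0,0} = 1
G(4) = mex{1,0} = 2
G(5) = mex{1,1} = 0
G(6) = mex{2,1,0} = 3
G(7) = mex{0,2,0} = 1
G(8) = mex{3,0,1} = 2
G(9) = mex{1,3,1} = 0
G(10) = mex{2,1,2} = 0
G(11) = mex{0,2,0} = 1
G(12) = mex{0,0,3} = 1
G(13) = mex{1,0,1} = 2
G(14) = mex{1,1,2} = 0
G(15) = mex{2,1,0} = 3
G(16) = mex{0,2,0} = 1
G(17) = mex{3,0,1} = 2
G(18) = mex{1,3,1} = 0
G(19) = mex{2,1,2} = 0
G(20) = mex{0,2,0} = 1
G(21) = mex{0,0,3} = 1
G(22) = mex{1,0,1} = 2
G(23) = mex{1,1,2} = 0
G(24) = mex{2,1,0} = 3
G_A(24) = 3.
Pile B, S = {1, 5, 6, 9}:
n :  0  1  2  3  4  5  6  7  8  9 10 11 12 13
G :  0  1  0  1  0  1  2  3  2  3  2  3  0  1
G_B(13) = 1.
Combined Grundy value = 3 ⊕ 1 = 2.

2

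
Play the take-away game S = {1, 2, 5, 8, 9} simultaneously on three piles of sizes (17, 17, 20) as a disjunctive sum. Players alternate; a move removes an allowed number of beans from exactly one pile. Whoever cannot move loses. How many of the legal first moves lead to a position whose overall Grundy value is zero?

0

All piles use S = {1, 2, 5, 8, 9}:
n :  0  1  2  3  4  5  6  7  8  9 10 11 12 13 14 15 16 17 18 19 20
G :  0  1  2  0  1  2  0  1  2  3  0  1  2  0  1  2  0  1  2  3  0
Pile A: G(17) = 1.
Pile B: G(17) = 1.
Pile C: G(20) = 0.
Combined Grundy value = 1 ⊕ 1 ⊕ 0 = 0.
A winning move leaves total XOR = 0, i.e. changes one component's Grundy value g to g ⊕ X where X is the current total.
Pile A: target g' = 1⊕0 = 1, but every legal move changes the Grundy value (mex property), so 0 moves.
Pile B: target g' = 1⊕0 = 1, but every legal move changes the Grundy value (mex property), so 0 moves.
Pile C: target g' = 0⊕0 = 0, but every legal move changes the Grundy value (mex property), so 0 moves.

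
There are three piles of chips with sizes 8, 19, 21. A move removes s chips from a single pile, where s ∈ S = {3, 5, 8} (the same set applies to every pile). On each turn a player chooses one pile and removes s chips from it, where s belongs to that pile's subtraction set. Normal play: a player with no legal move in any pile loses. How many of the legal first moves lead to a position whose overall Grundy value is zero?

All piles use S = {3, 5, 8}:
n :  0  1  2  3  4  5  6  7  8  9 10 11 12 13 14 15 16 17 18 19 20 21
G :  0  0  0  1  1  1  2  2  2  3  3  0  0  0  1  1  1  2  2  2  3  3
Pile A: G(8) = 2.
Pile B: G(19) = 2.
Pile C: G(21) = 3.
Combined Grundy value = 2 ⊕ 2 ⊕ 3 = 3.
A winning move leaves total XOR = 0, i.e. changes one component's Grundy value g to g ⊕ X where X is the current total.
Pile A: need g' = 2⊕3 = 1. Options: 8−3→G=1, 8−5→G=1, 8−8→G=0. Hits: 2.
Pile B: need g' = 2⊕3 = 1. Options: 19−3→G=1, 19−5→G=1, 19−8→G=0. Hits: 2.
Pile C: need g' = 3⊕3 = 0. Options: 21−3→G=2, 21−5→G=1, 21−8→G=0. Hits: 1.

5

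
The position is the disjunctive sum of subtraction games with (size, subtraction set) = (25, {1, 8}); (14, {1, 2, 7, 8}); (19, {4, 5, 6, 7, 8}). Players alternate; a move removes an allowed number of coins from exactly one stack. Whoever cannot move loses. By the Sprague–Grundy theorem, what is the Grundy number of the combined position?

Stack A, S = {1, 8}:
n :  0  1  2  3  4  5  6  7  8  9 10 11 12 13 14 15 16 17 18 19 20 21 22 23 24 25
G :  0  1  0  1  0  1  0  1  2  0  1  0  1  0  1  0  1  2  0  1  0  1  0  1  0  1
G_A(25) = 1.
Stack B, S = {1, 2, 7, 8}:
G(0) = 0
G(1) = mex{0} = 1
G(2) = mex{1,0} = 2
G(3) = mex{2,1} = 0
G(4) = mex{0,2} = 1
G(5) = mex{1,0} = 2
G(6) = mex{2,1} = 0
G(7) = mex{0,2,0} = 1
G(8) = mex{1,0,1,0} = 2
G(9) = mex{2,1,2,1} = 0
G(10) = mex{0,2,0,2} = 1
G(11) = mex{1,0,1,0} = 2
G(12) = mex{2,1,2,1} = 0
G(13) = mex{0,2,0,2} = 1
G(14) = mex{1,0,1,0} = 2
G_B(14) = 2.
Stack C, S = {4, 5, 6, 7, 8}:
G(0) = 0
G(1) = mex{} = 0
G(2) = mex{} = 0
G(3) = mex{} = 0
G(4) = mex{0} = 1
G(5) = mex{0,0} = 1
G(6) = mex{0,0,0} = 1
G(7) = mex{0,0,0,0} = 1
G(8) = mex{1,0,0,0,0} = 2
G(9) = mex{1,1,0,0,0} = 2
G(10) = mex{1,1,1,0,0} = 2
G(11) = mex{1,1,1,1,0} = 2
G(12) = mex{2,1,1,1,1} = 0
G(13) = mex{2,2,1,1,1} = 0
G(14) = mex{2,2,2,1,1} = 0
G(15) = mex{2,2,2,2,1} = 0
G(16) = mex{0,2,2,2,2} = 1
G(17) = mex{0,0,2,2,2} = 1
G(18) = mex{0,0,0,2,2} = 1
G(19) = mex{0,0,0,0,2} = 1
G_C(19) = 1.
Combined Grundy value = 1 ⊕ 2 ⊕ 1 = 2.

2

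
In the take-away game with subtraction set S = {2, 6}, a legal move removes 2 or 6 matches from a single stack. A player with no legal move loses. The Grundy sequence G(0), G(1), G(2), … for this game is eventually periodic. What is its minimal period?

4

n :  0  1  2  3  4  5  6  7  8  9 10 11 12 13 14
G :  0  0  1  1  0  0  1  1  0  0  1  1  0  0  1
G(n+4) = G(n) holds for n = 0,…,5 (a full window of length max(S) = 6), so the sequence is purely periodic with period 4.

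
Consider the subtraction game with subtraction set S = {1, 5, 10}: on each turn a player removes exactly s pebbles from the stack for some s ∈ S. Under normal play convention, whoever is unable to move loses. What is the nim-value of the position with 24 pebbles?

n :  0  1  2  3  4  5  6  7  8  9 10 11 12 13 14 15 16 17 18 19 20 21 22 23 24
G :  0  1  0  1  0  1  0  1  0  1  2  3  2  3  2  0  1  0  1  0  1  0  1  0  1

1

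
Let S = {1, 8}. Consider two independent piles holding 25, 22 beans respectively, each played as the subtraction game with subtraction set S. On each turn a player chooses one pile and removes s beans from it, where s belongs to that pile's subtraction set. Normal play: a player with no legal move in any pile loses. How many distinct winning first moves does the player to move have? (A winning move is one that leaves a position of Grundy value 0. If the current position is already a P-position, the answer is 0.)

All piles use S = {1, 8}:
n :  0  1  2  3  4  5  6  7  8  9 10 11 12 13 14 15 16 17 18 19 20 21 22 23 24 25
G :  0  1  0  1  0  1  0  1  2  0  1  0  1  0  1  0  1  2  0  1  0  1  0  1  0  1
Pile A: G(25) = 1.
Pile B: G(22) = 0.
Combined Grundy value = 1 ⊕ 0 = 1.
A winning move leaves total XOR = 0, i.e. changes one component's Grundy value g to g ⊕ X where X is the current total.
Pile A: need g' = 1⊕1 = 0. Options: 25−1→G=0, 25−8→G=2. Hits: 1.
Pile B: need g' = 0⊕1 = 1. Options: 22−1→G=1, 22−8→G=1. Hits: 2.

3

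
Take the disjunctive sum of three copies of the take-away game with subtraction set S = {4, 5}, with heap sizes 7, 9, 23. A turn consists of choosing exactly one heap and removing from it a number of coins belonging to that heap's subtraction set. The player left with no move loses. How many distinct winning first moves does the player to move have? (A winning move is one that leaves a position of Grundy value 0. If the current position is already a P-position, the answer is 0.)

0

All heaps use S = {4, 5}:
n :  0  1  2  3  4  5  6  7  8  9 10 11 12 13 14 15 16 17 18 19 20 21 22 23
G :  0  0  0  0  1  1  1  1  2  0  0  0  0  1  1  1  1  2  0  0  0  0  1  1
Heap A: G(7) = 1.
Heap B: G(9) = 0.
Heap C: G(23) = 1.
Combined Grundy value = 1 ⊕ 0 ⊕ 1 = 0.
A winning move leaves total XOR = 0, i.e. changes one component's Grundy value g to g ⊕ X where X is the current total.
Heap A: target g' = 1⊕0 = 1, but every legal move changes the Grundy value (mex property), so 0 moves.
Heap B: target g' = 0⊕0 = 0, but every legal move changes the Grundy value (mex property), so 0 moves.
Heap C: target g' = 1⊕0 = 1, but every legal move changes the Grundy value (mex property), so 0 moves.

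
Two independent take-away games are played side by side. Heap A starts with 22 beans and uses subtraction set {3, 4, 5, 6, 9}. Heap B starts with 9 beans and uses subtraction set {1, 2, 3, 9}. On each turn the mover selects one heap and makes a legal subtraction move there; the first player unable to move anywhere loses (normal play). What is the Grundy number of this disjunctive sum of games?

Heap A, S = {3, 4, 5, 6, 9}:
n :  0  1  2  3  4  5  6  7  8  9 10 11 12 13 14 15 16 17 18 19 20 21 22
G :  0  0  0  1  1  1  2  2  2  3  3  3  0  0  0  1  1  1  2  2  2  3  3
G_A(22) = 3.
Heap B, S = {1, 2, 3, 9}:
G(0) = 0
G(1) = mex{0} = 1
G(2) = mex{1,0} = 2
G(3) = mex{2,1,0} = 3
G(4) = mex{3,2,1} = 0
G(5) = mex{0,3,2} = 1
G(6) = mex{1,0,3} = 2
G(7) = mex{2,1,0} = 3
G(8) = mex{3,2,1} = 0
G(9) = mex{0,3,2,0} = 1
G_B(9) = 1.
Combined Grundy value = 3 ⊕ 1 = 2.

2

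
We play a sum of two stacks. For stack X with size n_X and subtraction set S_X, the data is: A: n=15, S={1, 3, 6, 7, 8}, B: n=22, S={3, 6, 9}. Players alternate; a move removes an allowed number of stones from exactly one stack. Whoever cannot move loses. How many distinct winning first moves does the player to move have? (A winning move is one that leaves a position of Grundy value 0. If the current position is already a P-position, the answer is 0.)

Stack A, S = {1, 3, 6, 7, 8}:
n :  0  1  2  3  4  5  6  7  8  9 10 11 12 13 14 15
G :  0  1  0  1  0  1  2  3  2  3  2  3  4  0  1  0
G_A(15) = 0.
Stack B, S = {3, 6, 9}:
G(0) = 0
G(1) = mex{} = 0
G(2) = mex{} = 0
G(3) = mex{0} = 1
G(4) = mex{0} = 1
G(5) = mex{0} = 1
G(6) = mex{1,0} = 2
G(7) = mex{1,0} = 2
G(8) = mex{1,0} = 2
G(9) = mex{2,1,0} = 3
G(10) = mex{2,1,0} = 3
G(11) = mex{2,1,0} = 3
G(12) = mex{3,2,1} = 0
G(13) = mex{3,2,1} = 0
G(14) = mex{3,2,1} = 0
G(15) = mex{0,3,2} = 1
G(16) = mex{0,3,2} = 1
G(17) = mex{0,3,2} = 1
G(18) = mex{1,0,3} = 2
G(19) = mex{1,0,3} = 2
G(20) = mex{1,0,3} = 2
G(21) = mex{2,1,0} = 3
G(22) = mex{2,1,0} = 3
G_B(22) = 3.
Combined Grundy value = 0 ⊕ 3 = 3.
A winning move leaves total XOR = 0, i.e. changes one component's Grundy value g to g ⊕ X where X is the current total.
Stack A: need g' = 0⊕3 = 3. Options: 15−1→G=1, 15−3→G=4, 15−6→G=3, 15−7→G=2, 15−8→G=3. Hits: 2.
Stack B: need g' = 3⊕3 = 0. Options: 22−3→G=2, 22−6→G=1, 22−9→G=0. Hits: 1.

3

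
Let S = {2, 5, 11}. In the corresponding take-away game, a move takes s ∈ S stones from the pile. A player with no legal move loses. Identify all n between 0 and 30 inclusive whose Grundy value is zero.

G(0) = 0
G(1) = mex{} = 0
G(2) = mex{0} = 1
G(3) = mex{0} = 1
G(4) = mex{1} = 0
G(5) = mex{1,0} = 2
G(6) = mex{0,0} = 1
G(7) = mex{2,1} = 0
G(8) = mex{1,1} = 0
G(9) = mex{0,0} = 1
G(10) = mex{0,2} = 1
G(11) = mex{1,1,0} = 2
G(12) = mex{1,0,0} = 2
G(13) = mex{2,0,1} = 3
G(14) = mex{2,1,1} = 0
G(15) = mex{3,1,0} = 2
G(16) = mex{0,2,2} = 1
G(17) = mex{2,2,1} = 0
G(18) = mex{1,3,0} = 2
G(19) = mex{0,0,0} = 1
G(20) = mex{2,2,1} = 0
G(21) = mex{1,1,1} = 0
G(22) = mex{0,0,2} = 1
G(23) = mex{0,2,2} = 1
G(24) = mex{1,1,3} = 0
G(25) = mex{1,0,0} = 2
G(26) = mex{0,0,2} = 1
G(27) = mex{2,1,1} = 0
G(28) = mex{1,1,0} = 2
G(29) = mex{0,0,2} = 1
G(30) = mex{2,2,1} = 0
P-positions are exactly the n with G(n) = 0.

0, 1, 4, 7, 8, 14, 17, 20, 21, 24, 27, 30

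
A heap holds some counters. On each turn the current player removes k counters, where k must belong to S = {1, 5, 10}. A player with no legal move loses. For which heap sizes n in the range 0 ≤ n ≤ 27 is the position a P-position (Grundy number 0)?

n :  0  1  2  3  4  5  6  7  8  9 10 11 12 13 14 15 16 17 18 19 20 21 22 23 24 25 26 27
G :  0  1  0  1  0  1  0  1  0  1  2  3  2  3  2  0  1  0  1  0  1  0  1  0  1  2  3  2
P-positions are exactly the n with G(n) = 0.

0, 2, 4, 6, 8, 15, 17, 19, 21, 23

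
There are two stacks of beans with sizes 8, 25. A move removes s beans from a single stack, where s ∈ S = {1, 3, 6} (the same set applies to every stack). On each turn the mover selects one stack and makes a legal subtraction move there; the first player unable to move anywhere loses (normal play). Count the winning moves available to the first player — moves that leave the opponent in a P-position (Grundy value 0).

All stacks use S = {1, 3, 6}:
n :  0  1  2  3  4  5  6  7  8  9 10 11 12 13 14 15 16 17 18 19 20 21 22 23 24 25
G :  0  1  0  1  0  1  2  3  2  0  1  0  1  0  1  2  3  2  0  1  0  1  0  1  2  3
Stack A: G(8) = 2.
Stack B: G(25) = 3.
Combined Grundy value = 2 ⊕ 3 = 1.
A winning move leaves total XOR = 0, i.e. changes one component's Grundy value g to g ⊕ X where X is the current total.
Stack A: need g' = 2⊕1 = 3. Options: 8−1→G=3, 8−3→G=1, 8−6→G=0. Hits: 1.
Stack B: need g' = 3⊕1 = 2. Options: 25−1→G=2, 25−3→G=0, 25−6→G=1. Hits: 1.

2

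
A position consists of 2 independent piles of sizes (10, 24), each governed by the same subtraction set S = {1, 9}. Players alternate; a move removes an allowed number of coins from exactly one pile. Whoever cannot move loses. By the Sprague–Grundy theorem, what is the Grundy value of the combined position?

0

All piles use S = {1, 9}:
G(0) = 0
G(1) = mex{0} = 1
G(2) = mex{1} = 0
G(3) = mex{0} = 1
G(4) = mex{1} = 0
G(5) = mex{0} = 1
G(6) = mex{1} = 0
G(7) = mex{0} = 1
G(8) = mex{1} = 0
G(9) = mex{0,0} = 1
G(10) = mex{1,1} = 0
G(11) = mex{0,0} = 1
G(12) = mex{1,1} = 0
G(13) = mex{0,0} = 1
G(14) = mex{1,1} = 0
G(15) = mex{0,0} = 1
G(16) = mex{1,1} = 0
G(17) = mex{0,0} = 1
G(18) = mex{1,1} = 0
G(19) = mex{0,0} = 1
G(20) = mex{1,1} = 0
G(21) = mex{0,0} = 1
G(22) = mex{1,1} = 0
G(23) = mex{0,0} = 1
G(24) = mex{1,1} = 0
Pile A: G(10) = 0.
Pile B: G(24) = 0.
Combined Grundy value = 0 ⊕ 0 = 0.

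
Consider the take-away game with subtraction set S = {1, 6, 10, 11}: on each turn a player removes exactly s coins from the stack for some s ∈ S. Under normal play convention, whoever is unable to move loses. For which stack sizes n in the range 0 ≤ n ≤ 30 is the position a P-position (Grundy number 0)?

n :  0  1  2  3  4  5  6  7  8  9 10 11 12 13 14 15 16 17 18 19 20 21 22 23 24 25 26 27 28 29 30
G :  0  1  0  1  0  1  2  0  1  0  1  2  3  2  3  2  0  1  2  3  2  0  1  0  1  0  1  2  0  1  0
P-positions are exactly the n with G(n) = 0.

0, 2, 4, 7, 9, 16, 21, 23, 25, 28, 30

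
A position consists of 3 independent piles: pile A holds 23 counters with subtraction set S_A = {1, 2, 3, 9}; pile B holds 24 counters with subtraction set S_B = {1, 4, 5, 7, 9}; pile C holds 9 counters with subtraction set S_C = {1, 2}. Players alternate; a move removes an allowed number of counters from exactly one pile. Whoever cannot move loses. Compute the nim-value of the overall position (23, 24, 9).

3

Pile A, S = {1, 2, 3, 9}:
G(0) = 0
G(1) = mex{0} = 1
G(2) = mex{1,0} = 2
G(3) = mex{2,1,0} = 3
G(4) = mex{3,2,1} = 0
G(5) = mex{0,3,2} = 1
G(6) = mex{1,0,3} = 2
G(7) = mex{2,1,0} = 3
G(8) = mex{3,2,1} = 0
G(9) = mex{0,3,2,0} = 1
G(10) = mex{1,0,3,1} = 2
G(11) = mex{2,1,0,2} = 3
G(12) = mex{3,2,1,3} = 0
G(13) = mex{0,3,2,0} = 1
G(14) = mex{1,0,3,1} = 2
G(15) = mex{2,1,0,2} = 3
G(16) = mex{3,2,1,3} = 0
G(17) = mex{0,3,2,0} = 1
G(18) = mex{1,0,3,1} = 2
G(19) = mex{2,1,0,2} = 3
G(20) = mex{3,2,1,3} = 0
G(21) = mex{0,3,2,0} = 1
G(22) = mex{1,0,3,1} = 2
G(23) = mex{2,1,0,2} = 3
G_A(23) = 3.
Pile B, S = {1, 4, 5, 7, 9}:
n :  0  1  2  3  4  5  6  7  8  9 10 11 12 13 14 15 16 17 18 19 20 21 22 23 24
G :  0  1  0  1  2  3  2  3  0  1  0  1  2  3  2  3  0  1  0  1  2  3  2  3  0
G_B(24) = 0.
Pile C, S = {1, 2}:
G(0) = 0
G(1) = mex{0} = 1
G(2) = mex{1,0} = 2
G(3) = mex{2,1} = 0
G(4) = mex{0,2} = 1
G(5) = mex{1,0} = 2
G(6) = mex{2,1} = 0
G(7) = mex{0,2} = 1
G(8) = mex{1,0} = 2
G(9) = mex{2,1} = 0
G_C(9) = 0.
Combined Grundy value = 3 ⊕ 0 ⊕ 0 = 3.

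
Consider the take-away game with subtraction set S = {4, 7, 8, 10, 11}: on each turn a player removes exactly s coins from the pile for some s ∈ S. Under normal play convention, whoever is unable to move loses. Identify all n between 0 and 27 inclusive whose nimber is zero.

0, 1, 2, 3, 15, 16, 17, 18

n :  0  1  2  3  4  5  6  7  8  9 10 11 12 13 14 15 16 17 18 19 20 21 22 23 24 25 26 27
G :  0  0  0  0  1  1  1  1  2  2  2  2  3  3  3  0  0  0  0  1  1  1  1  2  2  2  2  3
P-positions are exactly the n with G(n) = 0.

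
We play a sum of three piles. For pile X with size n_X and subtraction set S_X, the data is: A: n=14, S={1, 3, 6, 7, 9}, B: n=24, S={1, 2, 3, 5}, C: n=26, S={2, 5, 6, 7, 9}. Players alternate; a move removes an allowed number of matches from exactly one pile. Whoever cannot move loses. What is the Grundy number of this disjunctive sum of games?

Pile A, S = {1, 3, 6, 7, 9}:
G(0) = 0
G(1) = mex{0} = 1
G(2) = mex{1} = 0
G(3) = mex{0,0} = 1
G(4) = mex{1,1} = 0
G(5) = mex{0,0} = 1
G(6) = mex{1,1,0} = 2
G(7) = mex{2,0,1,0} = 3
G(8) = mex{3,1,0,1} = 2
G(9) = mex{2,2,1,0,0} = 3
G(10) = mex{3,3,0,1,1} = 2
G(11) = mex{2,2,1,0,0} = 3
G(12) = mex{3,3,2,1,1} = 0
G(13) = mex{0,2,3,2,0} = 1
G(14) = mex{1,3,2,3,1} = 0
G_A(14) = 0.
Pile B, S = {1, 2, 3, 5}:
n :  0  1  2  3  4  5  6  7  8  9 10 11 12 13 14 15 16 17 18 19 20 21 22 23 24
G :  0  1  2  3  0  1  2  3  0  1  2  3  0  1  2  3  0  1  2  3  0  1  2  3  0
G_B(24) = 0.
Pile C, S = {2, 5, 6, 7, 9}:
G(0) = 0
G(1) = mex{} = 0
G(2) = mex{0} = 1
G(3) = mex{0} = 1
G(4) = mex{1} = 0
G(5) = mex{1,0} = 2
G(6) = mex{0,0,0} = 1
G(7) = mex{2,1,0,0} = 3
G(8) = mex{1,1,1,0} = 2
G(9) = mex{3,0,1,1,0} = 2
G(10) = mex{2,2,0,1,0} = 3
G(11) = mex{2,1,2,0,1} = 3
G(12) = mex{3,3,1,2,1} = 0
G(13) = mex{3,2,3,1,0} = 4
G(14) = mex{0,2,2,3,2} = 1
G(15) = mex{4,3,2,2,1} = 0
G(16) = mex{1,3,3,2,3} = 0
G(17) = mex{0,0,3,3,2} = 1
G(18) = mex{0,4,0,3,2} = 1
G(19) = mex{1,1,4,0,3} = 2
G(20) = mex{1,0,1,4,3} = 2
G(21) = mex{2,0,0,1,0} = 3
G(22) = mex{2,1,0,0,4} = 3
G(23) = mex{3,1,1,0,1} = 2
G(24) = mex{3,2,1,1,0} = 4
G(25) = mex{2,2,2,1,0} = 3
G(26) = mex{4,3,2,2,1} = 0
G_C(26) = 0.
Combined Grundy value = 0 ⊕ 0 ⊕ 0 = 0.

0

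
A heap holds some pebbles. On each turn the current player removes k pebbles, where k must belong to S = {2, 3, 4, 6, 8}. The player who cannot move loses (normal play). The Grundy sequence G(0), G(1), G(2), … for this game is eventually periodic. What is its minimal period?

n :  0  1  2  3  4  5  6  7  8  9 10 11 12 13 14 15 16 17 18 19 20 21
G :  0  0  1  1  2  2  3  3  4  4  0  0  1  1  2  2  3  3  4  4  0  0
G(n+10) = G(n) holds for n = 0,…,7 (a full window of length max(S) = 8), so the sequence is purely periodic with period 10.

10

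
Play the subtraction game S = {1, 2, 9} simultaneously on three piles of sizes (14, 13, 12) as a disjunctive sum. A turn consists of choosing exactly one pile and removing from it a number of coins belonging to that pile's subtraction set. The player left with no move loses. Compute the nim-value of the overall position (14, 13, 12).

3

All piles use S = {1, 2, 9}:
G(0) = 0
G(1) = mex{0} = 1
G(2) = mex{1,0} = 2
G(3) = mex{2,1} = 0
G(4) = mex{0,2} = 1
G(5) = mex{1,0} = 2
G(6) = mex{2,1} = 0
G(7) = mex{0,2} = 1
G(8) = mex{1,0} = 2
G(9) = mex{2,1,0} = 3
G(10) = mex{3,2,1} = 0
G(11) = mex{0,3,2} = 1
G(12) = mex{1,0,0} = 2
G(13) = mex{2,1,1} = 0
G(14) = mex{0,2,2} = 1
Pile A: G(14) = 1.
Pile B: G(13) = 0.
Pile C: G(12) = 2.
Combined Grundy value = 1 ⊕ 0 ⊕ 2 = 3.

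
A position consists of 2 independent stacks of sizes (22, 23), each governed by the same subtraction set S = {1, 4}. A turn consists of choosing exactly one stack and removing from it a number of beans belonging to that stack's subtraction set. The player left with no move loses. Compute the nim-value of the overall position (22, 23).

All stacks use S = {1, 4}:
G(0) = 0
G(1) = mex{0} = 1
G(2) = mex{1} = 0
G(3) = mex{0} = 1
G(4) = mex{1,0} = 2
G(5) = mex{2,1} = 0
G(6) = mex{0,0} = 1
G(7) = mex{1,1} = 0
G(8) = mex{0,2} = 1
G(9) = mex{1,0} = 2
G(10) = mex{2,1} = 0
G(11) = mex{0,0} = 1
G(12) = mex{1,1} = 0
G(13) = mex{0,2} = 1
G(14) = mex{1,0} = 2
G(15) = mex{2,1} = 0
G(16) = mex{0,0} = 1
G(17) = mex{1,1} = 0
G(18) = mex{0,2} = 1
G(19) = mex{1,0} = 2
G(20) = mex{2,1} = 0
G(21) = mex{0,0} = 1
G(22) = mex{1,1} = 0
G(23) = mex{0,2} = 1
Stack A: G(22) = 0.
Stack B: G(23) = 1.
Combined Grundy value = 0 ⊕ 1 = 1.

1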